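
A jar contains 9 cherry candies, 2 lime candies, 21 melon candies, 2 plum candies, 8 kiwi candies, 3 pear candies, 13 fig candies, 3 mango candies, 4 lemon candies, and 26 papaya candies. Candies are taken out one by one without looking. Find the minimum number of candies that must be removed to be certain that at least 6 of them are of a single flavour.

40

Put each drawn candy into a box by flavour. The largest draw with every box below 6 takes min(count, 5) from each flavour; flavours with fewer than 5 contribute all they have.
Σ min(cᵢ, 5) = 5 + 2 + 5 + 2 + 5 + 3 + 5 + 3 + 4 + 5 = 39.
Draw number 39 + 1 = 40 must push one box to 6.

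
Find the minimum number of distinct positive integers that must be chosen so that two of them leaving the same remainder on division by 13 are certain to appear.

14

By the pigeonhole principle, the 13 residue classes mod 13 are the pigeonholes.
With 13 integers one could put 1 in each residue class and have no class reach 2.
The 14th integer pushes some class to 2, so 13·1 + 1 = 14.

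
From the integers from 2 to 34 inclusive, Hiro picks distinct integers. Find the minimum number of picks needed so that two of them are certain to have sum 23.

Group the elements by complementary pair {x, 23−x}: {2,21}, {3,20}, {4,19}, …, giving 10 two-element pairs and 13 integers whose partner 23−x falls outside [2,34].
By the pigeonhole principle, treating each of those 23 groups as a pigeonhole, one can pick one integer per group — 23 integers — with no two summing to 23.
The 24th integer lands in an occupied pair, forcing a sum of 23.

24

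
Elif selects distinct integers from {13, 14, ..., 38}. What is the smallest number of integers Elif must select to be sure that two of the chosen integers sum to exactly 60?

Two chosen integers sum to 60 exactly when both halves of some pair {x, 60−x} with 22 ≤ x ≤ 60−x ≤ 38 are chosen — 8 such pairs.
The remaining 10 elements (those with no distinct partner in range) can never complete a 60-sum, so the worst case takes all of them and one from each pair: 10 + 8 = 18.
The 19th integer has to be the second member of some pair, so 18 + 1 = 19.

19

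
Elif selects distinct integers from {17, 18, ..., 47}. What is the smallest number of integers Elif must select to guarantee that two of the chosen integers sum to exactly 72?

A set avoiding the sum 72 can contain at most one of each pair {x, 72−x}, plus the 9 elements whose complement lies outside the range or equal to its own complement.
The integers 17, …, 36 (20 of them) are such a set: any two sum to at least 17+18 = 35 and at most 35+36 = 71 < 72.
By pigeonhole, any 21st integer completes one of the 11 pairs, so 21 choices force a sum of 72.

21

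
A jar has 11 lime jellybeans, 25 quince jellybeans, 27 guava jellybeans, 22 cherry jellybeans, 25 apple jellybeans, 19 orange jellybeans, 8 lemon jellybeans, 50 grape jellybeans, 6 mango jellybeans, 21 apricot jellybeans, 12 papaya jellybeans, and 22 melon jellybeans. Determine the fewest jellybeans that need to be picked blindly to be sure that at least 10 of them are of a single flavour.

An adversary could hand out at most 9 jellybeans per flavour (lemon, mango run out sooner): 9 + 9 + 9 + 9 + 9 + 9 + 8 + 9 + 6 + 9 + 9 + 9 = 104 jellybeans and still no flavour has 10.
By pigeonhole, one more jellybean lands in a flavour already at 9, so 105 draws are enough and 104 are not.

105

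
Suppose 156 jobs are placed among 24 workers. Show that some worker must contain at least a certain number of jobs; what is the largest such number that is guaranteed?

7

Pigeonhole: the 24 workers are the holes and the 156 jobs are the pigeons.
If every worker held at most 6 jobs, the total would be at most 24 × 6 = 144, which is less than 156.
So some worker holds at least ⌈156/24⌉ = 7 jobs.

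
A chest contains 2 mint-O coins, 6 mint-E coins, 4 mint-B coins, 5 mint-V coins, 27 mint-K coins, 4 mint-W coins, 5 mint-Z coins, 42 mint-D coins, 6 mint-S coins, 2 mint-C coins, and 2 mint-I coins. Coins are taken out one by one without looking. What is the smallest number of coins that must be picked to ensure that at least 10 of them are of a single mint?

Put each drawn coin into a box by mint. The largest draw with every box below 10 takes min(count, 9) from each mint; mints with fewer than 9 contribute all they have.
Σ min(cᵢ, 9) = 2 + 6 + 4 + 5 + 9 + 4 + 5 + 9 + 6 + 2 + 2 = 54.
Draw number 54 + 1 = 55 must push one box to 10.

55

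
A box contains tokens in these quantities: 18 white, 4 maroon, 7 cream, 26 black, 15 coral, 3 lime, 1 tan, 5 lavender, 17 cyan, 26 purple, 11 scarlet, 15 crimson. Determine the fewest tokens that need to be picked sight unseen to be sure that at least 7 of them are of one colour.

Pigeonhole: the 12 colours are the holes; the tokens drawn are the pigeons.
To avoid 7 of any one colour, the worst case takes at most 6 of each colour, or every token of a colour that has fewer than 6.
That gives 6 + 4 + 6 + 6 + 6 + 3 + 1 + 5 + 6 + 6 + 6 + 6 = 61 tokens with no colour reaching 7.
The next token forces some colour to 7, so 61 + 1 = 62.

62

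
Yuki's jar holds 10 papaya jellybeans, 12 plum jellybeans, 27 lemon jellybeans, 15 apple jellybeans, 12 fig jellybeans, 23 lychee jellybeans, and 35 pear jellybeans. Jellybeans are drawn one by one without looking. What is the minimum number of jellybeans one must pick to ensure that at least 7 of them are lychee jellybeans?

In the worst case for collecting lychee jellybeans, every non-lychee jellybean comes out first.
There are 10 + 12 + 27 + 15 + 12 + 35 = 111 non-lychee jellybeans altogether.
After those, each further jellybean must be lychee, so 111 + 7 = 118 draws guarantee 7 lychee jellybeans.

118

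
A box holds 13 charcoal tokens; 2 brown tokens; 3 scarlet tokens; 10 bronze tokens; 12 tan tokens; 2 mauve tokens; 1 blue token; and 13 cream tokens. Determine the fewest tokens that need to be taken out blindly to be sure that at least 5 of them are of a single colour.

By pigeonhole, the 8 colours are the holes; the tokens drawn are the pigeons.
To avoid 5 of any one colour, the worst case takes at most 4 of each colour, or every token of a colour that has fewer than 4.
That gives 4 + 2 + 3 + 4 + 4 + 2 + 1 + 4 = 24 tokens with no colour reaching 5.
The next token forces some colour to 5, so 24 + 1 = 25.

25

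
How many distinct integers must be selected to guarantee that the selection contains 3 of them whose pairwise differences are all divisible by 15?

Integers whose pairwise differences are multiples of 15 are exactly those sharing a remainder mod 15. The 15 residue classes mod 15 are the pigeonholes.
With 30 integers one could put 2 in each residue class and have no class reach 3.
The 31st integer pushes some class to 3, so 15·2 + 1 = 31.

31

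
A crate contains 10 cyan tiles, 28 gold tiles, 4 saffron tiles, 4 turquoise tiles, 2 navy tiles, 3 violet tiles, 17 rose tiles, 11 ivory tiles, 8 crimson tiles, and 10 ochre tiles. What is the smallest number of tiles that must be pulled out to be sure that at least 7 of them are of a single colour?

50

An adversary could hand out at most 6 tiles per colour (4 colours run out sooner): 6 + 6 + 4 + 4 + 2 + 3 + 6 + 6 + 6 + 6 = 49 tiles and still no colour has 7.
One more tile lands in a colour already at 6, so 50 draws are enough and 49 are not.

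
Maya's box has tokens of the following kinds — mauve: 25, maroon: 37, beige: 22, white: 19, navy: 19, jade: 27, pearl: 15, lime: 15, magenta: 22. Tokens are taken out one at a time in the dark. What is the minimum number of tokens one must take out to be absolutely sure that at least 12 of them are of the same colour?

100

The 9 colours are the holes; the tokens drawn are the pigeons.
To avoid 12 of any one colour, the worst case takes at most 11 of each colour.
That gives 11 + 11 + 11 + 11 + 11 + 11 + 11 + 11 + 11 = 99 tokens with no colour reaching 12.
The next token forces some colour to 12, so 99 + 1 = 100.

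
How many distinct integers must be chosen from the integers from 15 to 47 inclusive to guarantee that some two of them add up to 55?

Group the elements by complementary pair {x, 55−x}: {15,40}, {16,39}, {17,38}, …, giving 13 two-element pairs and 7 integers whose partner 55−x falls outside [15,47].
Pigeonhole: treating each of those 20 groups as a pigeonhole, one can pick one integer per group — 20 integers — with no two summing to 55.
The 21st integer lands in an occupied pair, forcing a sum of 55.

21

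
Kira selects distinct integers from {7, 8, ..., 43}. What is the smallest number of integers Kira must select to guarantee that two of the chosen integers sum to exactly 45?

22

A set avoiding the sum 45 can contain at most one of each pair {x, 45−x}, plus the 5 elements whose complement lies outside the range.
The integers 23, …, 43 (21 of them) are such a set: any two sum to at least 23+24 = 47 > 45.
Any 22nd integer completes one of the 16 pairs, so 22 choices force a sum of 45.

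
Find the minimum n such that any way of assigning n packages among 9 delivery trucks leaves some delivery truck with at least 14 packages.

118

With 117 packages one could put exactly 13 in each of the 9 delivery trucks, and no delivery truck would reach 14.
By the pigeonhole principle, one more package must land in a delivery truck that already has 13, giving it 14.
So 9 × 13 + 1 = 118 packages are required.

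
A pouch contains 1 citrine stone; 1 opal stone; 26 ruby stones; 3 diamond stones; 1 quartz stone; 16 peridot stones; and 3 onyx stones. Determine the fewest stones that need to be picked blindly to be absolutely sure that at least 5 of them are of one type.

18

By the pigeonhole principle, put each drawn stone into a box by type. The largest draw with every box below 5 takes min(count, 4) from each type; types with fewer than 4 contribute all they have.
Σ min(cᵢ, 4) = 1 + 1 + 4 + 3 + 1 + 4 + 3 = 17.
Draw number 17 + 1 = 18 must push one box to 5.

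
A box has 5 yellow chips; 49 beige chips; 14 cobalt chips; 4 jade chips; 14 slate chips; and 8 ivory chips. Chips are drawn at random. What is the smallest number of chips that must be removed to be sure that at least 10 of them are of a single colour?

An adversary could hand out at most 9 chips per colour (yellow, jade, ivory run out sooner): 5 + 9 + 9 + 4 + 9 + 8 = 44 chips and still no colour has 10.
By the pigeonhole principle, one more chip lands in a colour already at 9, so 45 draws are enough and 44 are not.

45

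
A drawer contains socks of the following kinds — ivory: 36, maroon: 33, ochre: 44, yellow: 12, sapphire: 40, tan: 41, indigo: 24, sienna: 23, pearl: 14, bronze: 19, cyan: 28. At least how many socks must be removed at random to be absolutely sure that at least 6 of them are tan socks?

In the worst case for collecting tan socks, every non-tan sock comes out first.
There are 36 + 33 + 44 + 12 + 40 + 24 + 23 + 14 + 19 + 28 = 273 non-tan socks altogether.
After those, each further sock must be tan, so 273 + 6 = 279 draws guarantee 6 tan socks.

279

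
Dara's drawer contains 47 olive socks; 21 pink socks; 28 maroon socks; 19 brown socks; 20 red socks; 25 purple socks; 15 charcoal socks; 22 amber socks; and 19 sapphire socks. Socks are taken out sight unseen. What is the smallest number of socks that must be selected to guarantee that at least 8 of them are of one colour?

By the pigeonhole principle, the 9 colours are the holes; the socks drawn are the pigeons.
To avoid 8 of any one colour, the worst case takes at most 7 of each colour.
That gives 7 + 7 + 7 + 7 + 7 + 7 + 7 + 7 + 7 = 63 socks with no colour reaching 8.
The next sock forces some colour to 8, so 63 + 1 = 64.

64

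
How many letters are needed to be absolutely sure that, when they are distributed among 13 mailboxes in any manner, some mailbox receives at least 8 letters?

92

With 91 letters one could put exactly 7 in each of the 13 mailboxes, and no mailbox would reach 8.
One more letter must land in a mailbox that already has 7, giving it 8.
So 13 × 7 + 1 = 92 letters are required.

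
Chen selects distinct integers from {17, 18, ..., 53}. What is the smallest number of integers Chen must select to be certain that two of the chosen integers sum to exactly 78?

Group the elements by complementary pair {x, 78−x}: {25,53}, {26,52}, {27,51}, …, giving 14 two-element pairs; the single value 39 (it cannot pair with itself since the integers are distinct); and 8 integers whose partner 78−x falls outside [17,53].
By the pigeonhole principle, treating each of those 23 groups as a pigeonhole, one can pick one integer per group — 23 integers — with no two summing to 78.
The 24th integer lands in an occupied pair, forcing a sum of 78.

24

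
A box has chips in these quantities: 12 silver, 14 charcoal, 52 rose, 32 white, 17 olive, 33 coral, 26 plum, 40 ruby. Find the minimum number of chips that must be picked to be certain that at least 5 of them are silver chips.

In the worst case for collecting silver chips, every non-silver chip comes out first.
There are 14 + 52 + 32 + 17 + 33 + 26 + 40 = 214 non-silver chips altogether.
After those, each further chip must be silver, so 214 + 5 = 219 draws guarantee 5 silver chips.

219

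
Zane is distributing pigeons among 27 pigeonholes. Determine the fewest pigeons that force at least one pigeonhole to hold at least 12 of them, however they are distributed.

With 297 pigeons one could put exactly 11 in each of the 27 pigeonholes, and no pigeonhole would reach 12.
Pigeonhole: one more pigeon must land in a pigeonhole that already has 11, giving it 12.
So 27 × 11 + 1 = 298 pigeons are required.

298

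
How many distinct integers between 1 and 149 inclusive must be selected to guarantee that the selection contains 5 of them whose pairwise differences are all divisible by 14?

57

Integers whose pairwise differences are multiples of 14 are exactly those sharing a remainder mod 14. By the pigeonhole principle, the 14 residue classes mod 14 are the pigeonholes.
With 56 integers one could put 4 in each residue class and have no class reach 5.
The 57th integer pushes some class to 5, so 14·4 + 1 = 57.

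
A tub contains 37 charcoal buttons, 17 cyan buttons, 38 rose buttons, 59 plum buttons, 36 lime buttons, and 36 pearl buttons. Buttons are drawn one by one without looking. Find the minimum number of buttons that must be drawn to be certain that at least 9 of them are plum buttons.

In the worst case for collecting plum buttons, every non-plum button comes out first.
There are 37 + 17 + 38 + 36 + 36 = 164 non-plum buttons altogether.
After those, each further button must be plum, so 164 + 9 = 173 draws guarantee 9 plum buttons.

173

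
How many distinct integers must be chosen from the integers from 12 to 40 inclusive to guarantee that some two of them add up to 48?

18

A set avoiding the sum 48 can contain at most one of each pair {x, 48−x}, plus the 5 elements whose complement lies outside the range or equal to its own complement.
The integers 24, …, 40 (17 of them) are such a set: any two sum to at least 24+25 = 49 > 48.
Any 18th integer completes one of the 12 pairs, so 18 choices force a sum of 48.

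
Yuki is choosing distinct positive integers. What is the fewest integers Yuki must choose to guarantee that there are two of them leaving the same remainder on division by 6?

7

By pigeonhole, the 6 residue classes mod 6 are the pigeonholes.
With 6 integers one could put 1 in each residue class and have no class reach 2.
The 7th integer pushes some class to 2, so 6·1 + 1 = 7.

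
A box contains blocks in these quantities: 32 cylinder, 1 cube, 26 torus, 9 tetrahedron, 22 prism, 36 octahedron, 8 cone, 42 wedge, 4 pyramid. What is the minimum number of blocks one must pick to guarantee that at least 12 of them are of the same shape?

78

An adversary could hand out at most 11 blocks per shape (4 shapes run out sooner): 11 + 1 + 11 + 9 + 11 + 11 + 8 + 11 + 4 = 77 blocks and still no shape has 12.
By pigeonhole, one more block lands in a shape already at 11, so 78 draws are enough and 77 are not.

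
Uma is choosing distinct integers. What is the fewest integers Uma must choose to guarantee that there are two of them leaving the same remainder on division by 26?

27

The 26 residue classes mod 26 are the pigeonholes.
With 26 integers one could put 1 in each residue class and have no class reach 2.
The 27th integer pushes some class to 2, so 26·1 + 1 = 27.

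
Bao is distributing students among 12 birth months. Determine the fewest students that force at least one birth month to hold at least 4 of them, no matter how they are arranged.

37

With 36 students one could put exactly 3 in each of the 12 birth months, and no birth month would reach 4.
One more student must land in a birth month that already has 3, giving it 4.
So 12 × 3 + 1 = 37 students are required.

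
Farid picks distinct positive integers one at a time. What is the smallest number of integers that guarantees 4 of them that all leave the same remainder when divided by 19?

58

The 19 residue classes mod 19 are the pigeonholes.
With 57 integers one could put 3 in each residue class and have no class reach 4.
The 58th integer pushes some class to 4, so 19·3 + 1 = 58.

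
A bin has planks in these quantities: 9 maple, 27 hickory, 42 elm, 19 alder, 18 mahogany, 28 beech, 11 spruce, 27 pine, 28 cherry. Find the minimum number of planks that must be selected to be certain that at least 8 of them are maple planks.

208

In the worst case for collecting maple planks, every non-maple plank comes out first.
There are 27 + 42 + 19 + 18 + 28 + 11 + 27 + 28 = 200 non-maple planks altogether.
After those, each further plank must be maple, so 200 + 8 = 208 draws guarantee 8 maple planks.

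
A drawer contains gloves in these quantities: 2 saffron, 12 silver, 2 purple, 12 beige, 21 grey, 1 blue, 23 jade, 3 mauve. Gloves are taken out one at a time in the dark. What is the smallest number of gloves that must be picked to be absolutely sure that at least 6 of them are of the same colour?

29

Put each drawn glove into a box by colour. The largest draw with every box below 6 takes min(count, 5) from each colour; colours with fewer than 5 contribute all they have.
Σ min(cᵢ, 5) = 2 + 5 + 2 + 5 + 5 + 1 + 5 + 3 = 28.
Draw number 28 + 1 = 29 must push one box to 6.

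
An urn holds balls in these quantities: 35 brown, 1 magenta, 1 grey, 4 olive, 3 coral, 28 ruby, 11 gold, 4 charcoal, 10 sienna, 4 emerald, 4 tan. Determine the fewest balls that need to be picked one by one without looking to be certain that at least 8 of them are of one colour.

50

An adversary could hand out at most 7 balls per colour (7 colours run out sooner): 7 + 1 + 1 + 4 + 3 + 7 + 7 + 4 + 7 + 4 + 4 = 49 balls and still no colour has 8.
By pigeonhole, one more ball lands in a colour already at 7, so 50 draws are enough and 49 are not.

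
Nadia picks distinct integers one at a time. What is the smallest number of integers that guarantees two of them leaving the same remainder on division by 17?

18

The 17 residue classes mod 17 are the pigeonholes.
With 17 integers one could put 1 in each residue class and have no class reach 2.
The 18th integer pushes some class to 2, so 17·1 + 1 = 18.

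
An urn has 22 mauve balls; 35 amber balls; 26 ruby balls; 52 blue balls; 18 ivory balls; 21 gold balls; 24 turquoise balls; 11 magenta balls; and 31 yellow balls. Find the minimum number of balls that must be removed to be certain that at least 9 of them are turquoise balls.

225

In the worst case for collecting turquoise balls, every non-turquoise ball comes out first.
There are 22 + 35 + 26 + 52 + 18 + 21 + 11 + 31 = 216 non-turquoise balls altogether.
After those, each further ball must be turquoise, so 216 + 9 = 225 draws guarantee 9 turquoise balls.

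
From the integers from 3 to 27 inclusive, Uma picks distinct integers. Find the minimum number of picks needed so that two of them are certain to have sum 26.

16

Group the elements by complementary pair {x, 26−x}: {3,23}, {4,22}, {5,21}, …, giving 10 two-element pairs, the single value 13 (it cannot pair with itself since the integers are distinct), and 4 integers whose partner 26−x falls outside [3,27].
Treating each of those 15 groups as a pigeonhole, one can pick one integer per group — 15 integers — with no two summing to 26.
The 16th integer lands in an occupied pair, forcing a sum of 26.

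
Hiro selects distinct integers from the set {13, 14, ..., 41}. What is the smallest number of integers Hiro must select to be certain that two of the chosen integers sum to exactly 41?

22

A set avoiding the sum 41 can contain at most one of each pair {x, 41−x}, plus the 13 elements whose complement lies outside the range.
The integers 21, …, 41 (21 of them) are such a set: any two sum to at least 21+22 = 43 > 41.
Pigeonhole: any 22nd integer completes one of the 8 pairs, so 22 choices force a sum of 41.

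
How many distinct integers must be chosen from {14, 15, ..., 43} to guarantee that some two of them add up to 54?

18

Two chosen integers sum to 54 exactly when both halves of some pair {x, 54−x} with 14 ≤ x ≤ 54−x ≤ 40 are chosen — 13 such pairs.
The remaining 4 elements (those with no distinct partner in range) can never complete a 54-sum, so the worst case takes all of them and one from each pair: 4 + 13 = 17.
By the pigeonhole principle, the 18th integer has to be the second member of some pair, so 17 + 1 = 18.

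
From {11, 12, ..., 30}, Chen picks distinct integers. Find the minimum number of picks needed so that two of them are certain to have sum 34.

15

A set avoiding the sum 34 can contain at most one of each pair {x, 34−x}, plus the 8 elements whose complement lies outside the range or equal to its own complement.
The integers 17, …, 30 (14 of them) are such a set: any two sum to at least 17+18 = 35 > 34.
By the pigeonhole principle, any 15th integer completes one of the 6 pairs, so 15 choices force a sum of 34.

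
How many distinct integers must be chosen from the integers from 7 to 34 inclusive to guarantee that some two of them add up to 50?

Group the elements by complementary pair {x, 50−x}: {16,34}, {17,33}, {18,32}, …, giving 9 two-element pairs, the single value 25 (it cannot pair with itself since the integers are distinct), and 9 integers whose partner 50−x falls outside [7,34].
Treating each of those 19 groups as a pigeonhole, one can pick one integer per group — 19 integers — with no two summing to 50.
The 20th integer lands in an occupied pair, forcing a sum of 50.

20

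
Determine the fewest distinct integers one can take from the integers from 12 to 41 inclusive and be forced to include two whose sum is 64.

22

A set avoiding the sum 64 can contain at most one of each pair {x, 64−x}, plus the 12 elements whose complement lies outside the range or equal to its own complement.
The integers 12, …, 32 (21 of them) are such a set: any two sum to at least 12+13 = 25 and at most 31+32 = 63 < 64.
By pigeonhole, any 22nd integer completes one of the 9 pairs, so 22 choices force a sum of 64.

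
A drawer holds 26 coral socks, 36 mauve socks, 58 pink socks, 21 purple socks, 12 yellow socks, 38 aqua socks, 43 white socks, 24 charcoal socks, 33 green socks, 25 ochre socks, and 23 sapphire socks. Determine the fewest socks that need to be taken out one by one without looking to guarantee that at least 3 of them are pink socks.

284

In the worst case for collecting pink socks, every non-pink sock comes out first.
There are 26 + 36 + 21 + 12 + 38 + 43 + 24 + 33 + 25 + 23 = 281 non-pink socks altogether.
After those, each further sock must be pink, so 281 + 3 = 284 draws guarantee 3 pink socks.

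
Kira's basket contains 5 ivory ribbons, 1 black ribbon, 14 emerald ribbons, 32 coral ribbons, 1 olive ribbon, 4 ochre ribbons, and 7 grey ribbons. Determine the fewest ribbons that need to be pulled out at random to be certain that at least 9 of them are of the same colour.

35

By pigeonhole, put each drawn ribbon into a box by colour. The largest draw with every box below 9 takes min(count, 8) from each colour; colours with fewer than 8 contribute all they have.
Σ min(cᵢ, 8) = 5 + 1 + 8 + 8 + 1 + 4 + 7 = 34.
Draw number 34 + 1 = 35 must push one box to 9.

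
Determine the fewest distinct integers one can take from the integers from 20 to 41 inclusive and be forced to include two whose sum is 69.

Group the elements by complementary pair {x, 69−x}: {28,41}, {29,40}, {30,39}, …, giving 7 two-element pairs and 8 integers whose partner 69−x falls outside [20,41].
Pigeonhole: treating each of those 15 groups as a pigeonhole, one can pick one integer per group — 15 integers — with no two summing to 69.
The 16th integer lands in an occupied pair, forcing a sum of 69.

16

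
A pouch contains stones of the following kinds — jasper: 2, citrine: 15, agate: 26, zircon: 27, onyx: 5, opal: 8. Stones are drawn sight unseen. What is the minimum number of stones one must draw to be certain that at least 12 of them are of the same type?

49

An adversary could hand out at most 11 stones per type (jasper, onyx, opal run out sooner): 2 + 11 + 11 + 11 + 5 + 8 = 48 stones and still no type has 12.
One more stone lands in a type already at 11, so 49 draws are enough and 48 are not.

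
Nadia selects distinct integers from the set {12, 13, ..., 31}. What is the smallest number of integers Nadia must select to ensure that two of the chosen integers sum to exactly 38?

Two chosen integers sum to 38 exactly when both halves of some pair {x, 38−x} with 12 ≤ x ≤ 38−x ≤ 26 are chosen — 7 such pairs.
The remaining 6 elements (those with no distinct partner in range) can never complete a 38-sum, so the worst case takes all of them and one from each pair: 6 + 7 = 13.
By pigeonhole, the 14th integer has to be the second member of some pair, so 13 + 1 = 14.

14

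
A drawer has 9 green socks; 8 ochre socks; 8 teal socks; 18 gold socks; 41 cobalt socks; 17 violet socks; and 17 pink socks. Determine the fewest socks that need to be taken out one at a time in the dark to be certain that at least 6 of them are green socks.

In the worst case for collecting green socks, every non-green sock comes out first.
There are 8 + 8 + 18 + 41 + 17 + 17 = 109 non-green socks altogether.
After those, each further sock must be green, so 109 + 6 = 115 draws guarantee 6 green socks.

115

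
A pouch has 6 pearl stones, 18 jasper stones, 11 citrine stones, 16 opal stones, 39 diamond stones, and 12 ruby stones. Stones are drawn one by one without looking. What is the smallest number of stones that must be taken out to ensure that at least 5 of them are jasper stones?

In the worst case for collecting jasper stones, every non-jasper stone comes out first.
There are 6 + 11 + 16 + 39 + 12 = 84 non-jasper stones altogether.
After those, each further stone must be jasper, so 84 + 5 = 89 draws guarantee 5 jasper stones.

89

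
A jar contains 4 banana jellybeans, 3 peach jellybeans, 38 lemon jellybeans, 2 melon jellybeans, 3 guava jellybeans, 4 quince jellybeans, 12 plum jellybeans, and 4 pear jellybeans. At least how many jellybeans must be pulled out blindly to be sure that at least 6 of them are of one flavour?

An adversary could hand out at most 5 jellybeans per flavour (6 flavours run out sooner): 4 + 3 + 5 + 2 + 3 + 4 + 5 + 4 = 30 jellybeans and still no flavour has 6.
One more jellybean lands in a flavour already at 5, so 31 draws are enough and 30 are not.

31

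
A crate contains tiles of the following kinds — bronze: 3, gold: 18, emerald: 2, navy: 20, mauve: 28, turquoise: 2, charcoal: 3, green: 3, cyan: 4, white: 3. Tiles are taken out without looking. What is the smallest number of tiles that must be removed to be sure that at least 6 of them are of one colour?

36

An adversary could hand out at most 5 tiles per colour (7 colours run out sooner): 3 + 5 + 2 + 5 + 5 + 2 + 3 + 3 + 4 + 3 = 35 tiles and still no colour has 6.
Pigeonhole: one more tile lands in a colour already at 5, so 36 draws are enough and 35 are not.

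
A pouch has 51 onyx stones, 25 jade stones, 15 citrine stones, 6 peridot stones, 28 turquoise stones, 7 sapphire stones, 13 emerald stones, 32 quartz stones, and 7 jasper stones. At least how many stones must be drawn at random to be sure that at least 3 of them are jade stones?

In the worst case for collecting jade stones, every non-jade stone comes out first.
There are 51 + 15 + 6 + 28 + 7 + 13 + 32 + 7 = 159 non-jade stones altogether.
After those, each further stone must be jade, so 159 + 3 = 162 draws guarantee 3 jade stones.

162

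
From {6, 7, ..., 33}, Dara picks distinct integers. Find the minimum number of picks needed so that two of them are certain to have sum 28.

21

Two chosen integers sum to 28 exactly when both halves of some pair {x, 28−x} with 6 ≤ x ≤ 28−x ≤ 22 are chosen — 8 such pairs.
The remaining 12 elements (those with no distinct partner in range) can never complete a 28-sum, so the worst case takes all of them and one from each pair: 12 + 8 = 20.
By the pigeonhole principle, the 21st integer has to be the second member of some pair, so 20 + 1 = 21.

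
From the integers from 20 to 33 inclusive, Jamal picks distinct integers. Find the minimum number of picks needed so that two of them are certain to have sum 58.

11

Group the elements by complementary pair {x, 58−x}: {25,33}, {26,32}, {27,31}, …, giving 4 two-element pairs, the single value 29 (it cannot pair with itself since the integers are distinct), and 5 integers whose partner 58−x falls outside [20,33].
By the pigeonhole principle, treating each of those 10 groups as a pigeonhole, one can pick one integer per group — 10 integers — with no two summing to 58.
The 11th integer lands in an occupied pair, forcing a sum of 58.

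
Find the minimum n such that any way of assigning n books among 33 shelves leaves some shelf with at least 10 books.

With 297 books one could put exactly 9 in each of the 33 shelves, and no shelf would reach 10.
By the pigeonhole principle, one more book must land in a shelf that already has 9, giving it 10.
So 33 × 9 + 1 = 298 books are required.

298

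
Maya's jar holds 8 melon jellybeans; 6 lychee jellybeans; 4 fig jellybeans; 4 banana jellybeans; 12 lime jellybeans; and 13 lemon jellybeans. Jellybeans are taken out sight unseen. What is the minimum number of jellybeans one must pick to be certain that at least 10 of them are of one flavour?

The 6 flavours are the holes; the jellybeans drawn are the pigeons.
To avoid 10 of any one flavour, the worst case takes at most 9 of each flavour, or every jellybean of a flavour that has fewer than 9.
That gives 8 + 6 + 4 + 4 + 9 + 9 = 40 jellybeans with no flavour reaching 10.
The next jellybean forces some flavour to 10, so 40 + 1 = 41.

41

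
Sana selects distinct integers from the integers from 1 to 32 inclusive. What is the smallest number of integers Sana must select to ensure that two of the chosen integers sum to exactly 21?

23

Two chosen integers sum to 21 exactly when both halves of some pair {x, 21−x} with 1 ≤ x ≤ 21−x ≤ 20 are chosen — 10 such pairs.
The remaining 12 elements (those with no distinct partner in range) can never complete a 21-sum, so the worst case takes all of them and one from each pair: 12 + 10 = 22.
By pigeonhole, the 23rd integer has to be the second member of some pair, so 22 + 1 = 23.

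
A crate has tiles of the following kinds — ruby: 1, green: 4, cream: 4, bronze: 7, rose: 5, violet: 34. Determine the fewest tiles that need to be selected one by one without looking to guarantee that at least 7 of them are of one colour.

The 6 colours are the holes; the tiles drawn are the pigeons.
To avoid 7 of any one colour, the worst case takes at most 6 of each colour, or every tile of a colour that has fewer than 6.
That gives 1 + 4 + 4 + 6 + 5 + 6 = 26 tiles with no colour reaching 7.
The next tile forces some colour to 7, so 26 + 1 = 27.

27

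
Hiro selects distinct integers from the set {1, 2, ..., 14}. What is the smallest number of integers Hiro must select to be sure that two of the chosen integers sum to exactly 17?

Two chosen integers sum to 17 exactly when both halves of some pair {x, 17−x} with 3 ≤ x ≤ 17−x ≤ 14 are chosen — 6 such pairs.
The remaining 2 elements (those with no distinct partner in range) can never complete a 17-sum, so the worst case takes all of them and one from each pair: 2 + 6 = 8.
By pigeonhole, the 9th integer has to be the second member of some pair, so 8 + 1 = 9.

9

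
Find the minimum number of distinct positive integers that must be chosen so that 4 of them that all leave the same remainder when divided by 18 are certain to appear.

55

The 18 residue classes mod 18 are the pigeonholes.
With 54 integers one could put 3 in each residue class and have no class reach 4.
The 55th integer pushes some class to 4, so 18·3 + 1 = 55.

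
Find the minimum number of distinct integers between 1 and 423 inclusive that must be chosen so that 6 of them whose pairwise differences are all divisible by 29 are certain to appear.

146

Integers whose pairwise differences are multiples of 29 are exactly those sharing a remainder mod 29. The 29 residue classes mod 29 are the pigeonholes.
With 145 integers one could put 5 in each residue class and have no class reach 6.
The 146th integer pushes some class to 6, so 29·5 + 1 = 146.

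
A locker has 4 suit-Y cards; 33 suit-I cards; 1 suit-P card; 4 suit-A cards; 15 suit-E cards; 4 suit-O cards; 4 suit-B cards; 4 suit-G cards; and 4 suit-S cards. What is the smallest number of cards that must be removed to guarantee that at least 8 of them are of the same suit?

40

Put each drawn card into a box by suit. The largest draw with every box below 8 takes min(count, 7) from each suit; suits with fewer than 7 contribute all they have.
Σ min(cᵢ, 7) = 4 + 7 + 1 + 4 + 7 + 4 + 4 + 4 + 4 = 39.
Draw number 39 + 1 = 40 must push one box to 8.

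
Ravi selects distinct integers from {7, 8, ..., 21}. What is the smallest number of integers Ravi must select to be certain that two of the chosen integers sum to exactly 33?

11

Two chosen integers sum to 33 exactly when both halves of some pair {x, 33−x} with 12 ≤ x ≤ 33−x ≤ 21 are chosen — 5 such pairs.
The remaining 5 elements (those with no distinct partner in range) can never complete a 33-sum, so the worst case takes all of them and one from each pair: 5 + 5 = 10.
By the pigeonhole principle, the 11th integer has to be the second member of some pair, so 10 + 1 = 11.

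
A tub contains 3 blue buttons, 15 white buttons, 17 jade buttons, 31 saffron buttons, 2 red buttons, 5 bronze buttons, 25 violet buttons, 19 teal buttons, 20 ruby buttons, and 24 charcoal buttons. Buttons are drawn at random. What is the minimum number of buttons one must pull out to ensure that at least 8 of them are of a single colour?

The 10 colours are the holes; the buttons drawn are the pigeons.
To avoid 8 of any one colour, the worst case takes at most 7 of each colour, or every button of a colour that has fewer than 7.
That gives 3 + 7 + 7 + 7 + 2 + 5 + 7 + 7 + 7 + 7 = 59 buttons with no colour reaching 8.
The next button forces some colour to 8, so 59 + 1 = 60.

60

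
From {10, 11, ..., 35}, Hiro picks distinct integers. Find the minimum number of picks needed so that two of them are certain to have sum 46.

15

A set avoiding the sum 46 can contain at most one of each pair {x, 46−x}, plus the 2 elements whose complement lies outside the range or equal to its own complement.
The integers 10, …, 23 (14 of them) are such a set: any two sum to at least 10+11 = 21 and at most 22+23 = 45 < 46.
Pigeonhole: any 15th integer completes one of the 12 pairs, so 15 choices force a sum of 46.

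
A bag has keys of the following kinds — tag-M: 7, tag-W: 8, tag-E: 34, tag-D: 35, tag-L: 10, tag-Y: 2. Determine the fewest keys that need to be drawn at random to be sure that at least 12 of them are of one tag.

By pigeonhole, put each drawn key into a box by tag. The largest draw with every box below 12 takes min(count, 11) from each tag; tags with fewer than 11 contribute all they have.
Σ min(cᵢ, 11) = 7 + 8 + 11 + 11 + 10 + 2 = 49.
Draw number 49 + 1 = 50 must push one box to 12.

50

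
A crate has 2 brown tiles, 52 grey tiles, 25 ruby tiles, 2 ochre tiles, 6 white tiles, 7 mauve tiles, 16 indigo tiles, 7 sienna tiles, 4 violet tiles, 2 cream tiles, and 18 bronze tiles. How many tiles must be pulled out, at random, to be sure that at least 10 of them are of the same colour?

An adversary could hand out at most 9 tiles per colour (7 colours run out sooner): 2 + 9 + 9 + 2 + 6 + 7 + 9 + 7 + 4 + 2 + 9 = 66 tiles and still no colour has 10.
By pigeonhole, one more tile lands in a colour already at 9, so 67 draws are enough and 66 are not.

67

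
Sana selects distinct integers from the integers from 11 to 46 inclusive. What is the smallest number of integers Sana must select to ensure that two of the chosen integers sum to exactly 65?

A set avoiding the sum 65 can contain at most one of each pair {x, 65−x}, plus the 8 elements whose complement lies outside the range.
The integers 11, …, 32 (22 of them) are such a set: any two sum to at least 11+12 = 23 and at most 31+32 = 63 < 65.
Any 23rd integer completes one of the 14 pairs, so 23 choices force a sum of 65.

23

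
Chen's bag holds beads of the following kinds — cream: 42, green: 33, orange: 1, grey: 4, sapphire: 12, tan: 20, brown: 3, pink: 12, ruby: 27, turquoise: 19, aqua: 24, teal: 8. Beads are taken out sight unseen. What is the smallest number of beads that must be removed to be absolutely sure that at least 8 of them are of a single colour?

72

An adversary could hand out at most 7 beads per colour (orange, grey, brown run out sooner): 7 + 7 + 1 + 4 + 7 + 7 + 3 + 7 + 7 + 7 + 7 + 7 = 71 beads and still no colour has 8.
One more bead lands in a colour already at 7, so 72 draws are enough and 71 are not.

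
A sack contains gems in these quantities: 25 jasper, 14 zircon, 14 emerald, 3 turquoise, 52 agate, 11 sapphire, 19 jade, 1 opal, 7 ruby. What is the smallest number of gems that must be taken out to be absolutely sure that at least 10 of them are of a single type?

An adversary could hand out at most 9 gems per type (turquoise, opal, ruby run out sooner): 9 + 9 + 9 + 3 + 9 + 9 + 9 + 1 + 7 = 65 gems and still no type has 10.
Pigeonhole: one more gem lands in a type already at 9, so 66 draws are enough and 65 are not.

66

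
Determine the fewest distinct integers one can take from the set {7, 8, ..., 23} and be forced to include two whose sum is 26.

12

A set avoiding the sum 26 can contain at most one of each pair {x, 26−x}, plus the 5 elements whose complement lies outside the range or equal to its own complement.
The integers 13, …, 23 (11 of them) are such a set: any two sum to at least 13+14 = 27 > 26.
By the pigeonhole principle, any 12th integer completes one of the 6 pairs, so 12 choices force a sum of 26.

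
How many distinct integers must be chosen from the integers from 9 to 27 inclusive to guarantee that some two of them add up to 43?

Group the elements by complementary pair {x, 43−x}: {16,27}, {17,26}, {18,25}, …, giving 6 two-element pairs and 7 integers whose partner 43−x falls outside [9,27].
Treating each of those 13 groups as a pigeonhole, one can pick one integer per group — 13 integers — with no two summing to 43.
The 14th integer lands in an occupied pair, forcing a sum of 43.

14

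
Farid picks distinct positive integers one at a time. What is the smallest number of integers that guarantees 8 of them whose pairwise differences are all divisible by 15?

Integers whose pairwise differences are multiples of 15 are exactly those sharing a remainder mod 15. The 15 residue classes mod 15 are the pigeonholes.
With 105 integers one could put 7 in each residue class and have no class reach 8.
The 106th integer pushes some class to 8, so 15·7 + 1 = 106.

106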